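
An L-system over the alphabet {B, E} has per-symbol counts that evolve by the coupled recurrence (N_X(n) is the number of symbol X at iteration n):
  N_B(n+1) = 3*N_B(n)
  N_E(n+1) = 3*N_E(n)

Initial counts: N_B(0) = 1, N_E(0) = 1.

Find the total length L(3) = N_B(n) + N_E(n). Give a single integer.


Step 0: N_B=1, N_E=1, L=2
Step 1: N_B=3, N_E=3, L=6
Step 2: N_B=9, N_E=9, L=18
Step 3: N_B=27, N_E=27, L=54

Answer: 54


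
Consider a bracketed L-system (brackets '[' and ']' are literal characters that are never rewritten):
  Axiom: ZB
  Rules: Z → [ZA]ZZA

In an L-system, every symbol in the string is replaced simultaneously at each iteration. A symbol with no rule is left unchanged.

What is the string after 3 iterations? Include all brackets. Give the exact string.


Step 0: ZB
Step 1: [ZA]ZZAB
Step 2: [[ZA]ZZAA][ZA]ZZA[ZA]ZZAAB
Step 3: [[[ZA]ZZAA][ZA]ZZA[ZA]ZZAAA][[ZA]ZZAA][ZA]ZZA[ZA]ZZAA[[ZA]ZZAA][ZA]ZZA[ZA]ZZAAAB

Answer: [[[ZA]ZZAA][ZA]ZZA[ZA]ZZAAA][[ZA]ZZAA][ZA]ZZA[ZA]ZZAA[[ZA]ZZAA][ZA]ZZA[ZA]ZZAAAB


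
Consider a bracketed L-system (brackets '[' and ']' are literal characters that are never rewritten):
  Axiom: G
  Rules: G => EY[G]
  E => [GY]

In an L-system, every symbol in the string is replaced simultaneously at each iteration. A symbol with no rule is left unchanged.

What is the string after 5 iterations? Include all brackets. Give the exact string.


Step 0: G
Step 1: EY[G]
Step 2: [GY]Y[EY[G]]
Step 3: [EY[G]Y]Y[[GY]Y[EY[G]]]
Step 4: [[GY]Y[EY[G]]Y]Y[[EY[G]Y]Y[[GY]Y[EY[G]]]]
Step 5: [[EY[G]Y]Y[[GY]Y[EY[G]]]Y]Y[[[GY]Y[EY[G]]Y]Y[[EY[G]Y]Y[[GY]Y[EY[G]]]]]

Answer: [[EY[G]Y]Y[[GY]Y[EY[G]]]Y]Y[[[GY]Y[EY[G]]Y]Y[[EY[G]Y]Y[[GY]Y[EY[G]]]]]


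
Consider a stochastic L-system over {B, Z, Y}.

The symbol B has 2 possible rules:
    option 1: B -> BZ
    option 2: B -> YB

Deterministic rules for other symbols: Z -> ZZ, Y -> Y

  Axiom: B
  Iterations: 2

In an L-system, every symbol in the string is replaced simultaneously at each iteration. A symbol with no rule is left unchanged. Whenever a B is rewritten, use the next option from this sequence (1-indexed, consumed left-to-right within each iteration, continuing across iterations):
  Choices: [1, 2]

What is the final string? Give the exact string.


Step 0: B
Step 1: BZ  (used choices [1])
Step 2: YBZZ  (used choices [2])

Answer: YBZZ


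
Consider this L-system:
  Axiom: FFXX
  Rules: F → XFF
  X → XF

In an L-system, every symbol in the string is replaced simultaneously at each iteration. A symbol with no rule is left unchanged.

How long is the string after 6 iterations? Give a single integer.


Answer: 1220

Derivation:
Step 0: length = 4
Step 1: length = 10
Step 2: length = 26
Step 3: length = 68
Step 4: length = 178
Step 5: length = 466
Step 6: length = 1220


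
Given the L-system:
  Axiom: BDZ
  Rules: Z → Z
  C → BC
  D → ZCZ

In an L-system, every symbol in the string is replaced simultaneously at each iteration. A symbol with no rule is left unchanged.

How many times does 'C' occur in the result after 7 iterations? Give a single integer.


Step 0: BDZ  (0 'C')
Step 1: BZCZZ  (1 'C')
Step 2: BZBCZZ  (1 'C')
Step 3: BZBBCZZ  (1 'C')
Step 4: BZBBBCZZ  (1 'C')
Step 5: BZBBBBCZZ  (1 'C')
Step 6: BZBBBBBCZZ  (1 'C')
Step 7: BZBBBBBBCZZ  (1 'C')

Answer: 1


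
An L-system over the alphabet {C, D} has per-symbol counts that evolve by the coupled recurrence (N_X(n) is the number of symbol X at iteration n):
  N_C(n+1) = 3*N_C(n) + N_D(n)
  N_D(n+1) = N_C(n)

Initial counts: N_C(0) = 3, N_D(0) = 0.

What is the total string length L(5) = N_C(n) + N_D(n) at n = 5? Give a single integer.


Step 0: N_C=3, N_D=0, L=3
Step 1: N_C=9, N_D=3, L=12
Step 2: N_C=30, N_D=9, L=39
Step 3: N_C=99, N_D=30, L=129
Step 4: N_C=327, N_D=99, L=426
Step 5: N_C=1080, N_D=327, L=1407

Answer: 1407


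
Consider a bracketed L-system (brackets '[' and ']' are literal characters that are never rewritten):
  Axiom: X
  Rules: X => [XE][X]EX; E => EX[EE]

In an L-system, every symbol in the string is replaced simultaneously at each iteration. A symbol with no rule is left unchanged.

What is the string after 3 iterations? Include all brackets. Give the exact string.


Step 0: X
Step 1: [XE][X]EX
Step 2: [[XE][X]EXEX[EE]][[XE][X]EX]EX[EE][XE][X]EX
Step 3: [[[XE][X]EXEX[EE]][[XE][X]EX]EX[EE][XE][X]EXEX[EE][XE][X]EX[EX[EE]EX[EE]]][[[XE][X]EXEX[EE]][[XE][X]EX]EX[EE][XE][X]EX]EX[EE][XE][X]EX[EX[EE]EX[EE]][[XE][X]EXEX[EE]][[XE][X]EX]EX[EE][XE][X]EX

Answer: [[[XE][X]EXEX[EE]][[XE][X]EX]EX[EE][XE][X]EXEX[EE][XE][X]EX[EX[EE]EX[EE]]][[[XE][X]EXEX[EE]][[XE][X]EX]EX[EE][XE][X]EX]EX[EE][XE][X]EX[EX[EE]EX[EE]][[XE][X]EXEX[EE]][[XE][X]EX]EX[EE][XE][X]EX


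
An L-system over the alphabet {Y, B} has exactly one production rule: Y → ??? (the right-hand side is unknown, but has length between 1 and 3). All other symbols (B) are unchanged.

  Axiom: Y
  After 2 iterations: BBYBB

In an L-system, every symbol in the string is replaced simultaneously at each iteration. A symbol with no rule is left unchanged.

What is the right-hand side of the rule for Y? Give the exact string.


Trying Y → BYB:
  Step 0: Y
  Step 1: BYB
  Step 2: BBYBB
Matches the given result.

Answer: BYB


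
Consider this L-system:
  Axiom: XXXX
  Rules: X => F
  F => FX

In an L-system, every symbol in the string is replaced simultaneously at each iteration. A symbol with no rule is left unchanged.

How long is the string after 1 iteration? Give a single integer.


Step 0: length = 4
Step 1: length = 4

Answer: 4


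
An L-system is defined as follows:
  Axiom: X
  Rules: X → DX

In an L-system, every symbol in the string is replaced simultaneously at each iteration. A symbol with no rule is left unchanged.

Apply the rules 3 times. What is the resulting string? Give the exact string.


Answer: DDDX

Derivation:
Step 0: X
Step 1: DX
Step 2: DDX
Step 3: DDDX


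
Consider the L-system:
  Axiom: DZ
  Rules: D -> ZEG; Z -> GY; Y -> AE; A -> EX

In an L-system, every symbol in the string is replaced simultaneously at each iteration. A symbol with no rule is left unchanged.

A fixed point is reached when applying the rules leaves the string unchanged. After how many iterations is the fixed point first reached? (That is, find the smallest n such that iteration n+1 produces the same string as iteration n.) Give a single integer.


Step 0: DZ
Step 1: ZEGGY
Step 2: GYEGGAE
Step 3: GAEEGGEXE
Step 4: GEXEEGGEXE
Step 5: GEXEEGGEXE  (unchanged — fixed point at step 4)

Answer: 4


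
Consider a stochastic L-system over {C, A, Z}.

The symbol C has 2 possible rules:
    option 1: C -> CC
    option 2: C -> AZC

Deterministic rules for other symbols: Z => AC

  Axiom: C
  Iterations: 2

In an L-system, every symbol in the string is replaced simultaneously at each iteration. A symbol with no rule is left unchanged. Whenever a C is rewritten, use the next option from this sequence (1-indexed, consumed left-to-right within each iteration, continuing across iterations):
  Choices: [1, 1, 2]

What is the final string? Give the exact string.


Step 0: C
Step 1: CC  (used choices [1])
Step 2: CCAZC  (used choices [1, 2])

Answer: CCAZC


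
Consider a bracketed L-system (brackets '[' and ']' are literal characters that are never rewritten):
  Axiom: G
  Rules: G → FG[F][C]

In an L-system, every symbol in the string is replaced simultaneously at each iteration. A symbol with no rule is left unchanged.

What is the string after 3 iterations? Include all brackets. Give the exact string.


Answer: FFFG[F][C][F][C][F][C]

Derivation:
Step 0: G
Step 1: FG[F][C]
Step 2: FFG[F][C][F][C]
Step 3: FFFG[F][C][F][C][F][C]


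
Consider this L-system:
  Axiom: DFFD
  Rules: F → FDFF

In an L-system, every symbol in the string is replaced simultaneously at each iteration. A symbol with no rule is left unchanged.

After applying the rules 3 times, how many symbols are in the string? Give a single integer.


Step 0: length = 4
Step 1: length = 10
Step 2: length = 28
Step 3: length = 82

Answer: 82


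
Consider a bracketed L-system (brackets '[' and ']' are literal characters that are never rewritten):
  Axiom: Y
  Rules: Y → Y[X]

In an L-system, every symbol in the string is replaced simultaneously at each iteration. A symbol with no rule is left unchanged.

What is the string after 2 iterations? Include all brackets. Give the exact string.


Step 0: Y
Step 1: Y[X]
Step 2: Y[X][X]

Answer: Y[X][X]


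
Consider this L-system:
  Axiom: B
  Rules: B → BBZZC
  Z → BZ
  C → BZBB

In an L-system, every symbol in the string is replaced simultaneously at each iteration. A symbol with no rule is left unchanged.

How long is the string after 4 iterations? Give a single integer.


Answer: 245

Derivation:
Step 0: length = 1
Step 1: length = 5
Step 2: length = 18
Step 3: length = 67
Step 4: length = 245


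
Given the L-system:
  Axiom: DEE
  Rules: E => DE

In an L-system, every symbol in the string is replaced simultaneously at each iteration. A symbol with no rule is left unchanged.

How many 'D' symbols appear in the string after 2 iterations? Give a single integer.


Step 0: DEE  (1 'D')
Step 1: DDEDE  (3 'D')
Step 2: DDDEDDE  (5 'D')

Answer: 5


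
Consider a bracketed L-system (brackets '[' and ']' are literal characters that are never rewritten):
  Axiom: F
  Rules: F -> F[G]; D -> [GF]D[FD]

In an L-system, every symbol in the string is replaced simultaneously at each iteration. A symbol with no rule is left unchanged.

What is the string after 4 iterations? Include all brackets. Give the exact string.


Answer: F[G][G][G][G]

Derivation:
Step 0: F
Step 1: F[G]
Step 2: F[G][G]
Step 3: F[G][G][G]
Step 4: F[G][G][G][G]


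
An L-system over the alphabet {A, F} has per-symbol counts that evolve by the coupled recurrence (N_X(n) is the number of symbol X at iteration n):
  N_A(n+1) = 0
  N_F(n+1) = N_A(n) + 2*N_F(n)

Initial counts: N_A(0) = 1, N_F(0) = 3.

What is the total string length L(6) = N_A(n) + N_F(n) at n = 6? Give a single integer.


Answer: 224

Derivation:
Step 0: N_A=1, N_F=3, L=4
Step 1: N_A=0, N_F=7, L=7
Step 2: N_A=0, N_F=14, L=14
Step 3: N_A=0, N_F=28, L=28
Step 4: N_A=0, N_F=56, L=56
Step 5: N_A=0, N_F=112, L=112
Step 6: N_A=0, N_F=224, L=224


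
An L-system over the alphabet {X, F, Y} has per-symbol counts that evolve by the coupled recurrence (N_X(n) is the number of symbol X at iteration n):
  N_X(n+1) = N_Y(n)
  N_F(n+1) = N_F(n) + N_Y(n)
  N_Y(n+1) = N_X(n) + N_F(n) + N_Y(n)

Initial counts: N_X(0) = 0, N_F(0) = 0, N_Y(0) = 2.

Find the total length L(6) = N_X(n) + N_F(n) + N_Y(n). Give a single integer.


Step 0: N_X=0, N_F=0, N_Y=2, L=2
Step 1: N_X=2, N_F=2, N_Y=2, L=6
Step 2: N_X=2, N_F=4, N_Y=6, L=12
Step 3: N_X=6, N_F=10, N_Y=12, L=28
Step 4: N_X=12, N_F=22, N_Y=28, L=62
Step 5: N_X=28, N_F=50, N_Y=62, L=140
Step 6: N_X=62, N_F=112, N_Y=140, L=314

Answer: 314


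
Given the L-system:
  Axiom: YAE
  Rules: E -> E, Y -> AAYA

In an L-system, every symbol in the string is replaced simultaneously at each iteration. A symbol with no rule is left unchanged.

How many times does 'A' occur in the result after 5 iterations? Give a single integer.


Answer: 16

Derivation:
Step 0: YAE  (1 'A')
Step 1: AAYAAE  (4 'A')
Step 2: AAAAYAAAE  (7 'A')
Step 3: AAAAAAYAAAAE  (10 'A')
Step 4: AAAAAAAAYAAAAAE  (13 'A')
Step 5: AAAAAAAAAAYAAAAAAE  (16 'A')


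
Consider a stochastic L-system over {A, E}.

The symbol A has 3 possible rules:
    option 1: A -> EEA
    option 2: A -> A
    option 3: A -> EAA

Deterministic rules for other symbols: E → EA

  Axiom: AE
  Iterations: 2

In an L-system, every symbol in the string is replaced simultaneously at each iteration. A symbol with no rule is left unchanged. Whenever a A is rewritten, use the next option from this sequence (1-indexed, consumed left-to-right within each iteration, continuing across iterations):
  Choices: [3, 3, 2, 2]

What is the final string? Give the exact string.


Answer: EAEAAAEAA

Derivation:
Step 0: AE
Step 1: EAAEA  (used choices [3])
Step 2: EAEAAAEAA  (used choices [3, 2, 2])


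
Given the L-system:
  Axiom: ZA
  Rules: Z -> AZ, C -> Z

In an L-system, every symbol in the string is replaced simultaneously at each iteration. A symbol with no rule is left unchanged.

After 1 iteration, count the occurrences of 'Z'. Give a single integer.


Answer: 1

Derivation:
Step 0: ZA  (1 'Z')
Step 1: AZA  (1 'Z')


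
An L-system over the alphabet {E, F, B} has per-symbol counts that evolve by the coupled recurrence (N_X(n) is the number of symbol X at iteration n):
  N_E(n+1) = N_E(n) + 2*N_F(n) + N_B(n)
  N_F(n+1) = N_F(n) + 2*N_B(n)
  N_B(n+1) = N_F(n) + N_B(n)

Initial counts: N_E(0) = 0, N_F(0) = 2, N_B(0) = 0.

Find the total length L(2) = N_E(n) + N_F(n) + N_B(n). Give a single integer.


Step 0: N_E=0, N_F=2, N_B=0, L=2
Step 1: N_E=4, N_F=2, N_B=2, L=8
Step 2: N_E=10, N_F=6, N_B=4, L=20

Answer: 20


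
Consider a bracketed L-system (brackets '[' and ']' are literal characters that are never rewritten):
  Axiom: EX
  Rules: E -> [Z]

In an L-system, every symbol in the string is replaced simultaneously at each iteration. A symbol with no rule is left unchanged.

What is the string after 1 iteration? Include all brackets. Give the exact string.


Step 0: EX
Step 1: [Z]X

Answer: [Z]X


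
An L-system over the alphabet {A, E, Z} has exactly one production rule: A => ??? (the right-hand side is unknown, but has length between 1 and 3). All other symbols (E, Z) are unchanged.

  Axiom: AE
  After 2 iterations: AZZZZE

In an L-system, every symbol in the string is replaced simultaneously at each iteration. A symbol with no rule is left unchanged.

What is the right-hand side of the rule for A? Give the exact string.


Trying A => AZZ:
  Step 0: AE
  Step 1: AZZE
  Step 2: AZZZZE
Matches the given result.

Answer: AZZ


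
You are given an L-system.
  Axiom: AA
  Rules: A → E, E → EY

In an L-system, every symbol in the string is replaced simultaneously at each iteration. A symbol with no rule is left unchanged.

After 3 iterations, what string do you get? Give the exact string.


Step 0: AA
Step 1: EE
Step 2: EYEY
Step 3: EYYEYY

Answer: EYYEYY


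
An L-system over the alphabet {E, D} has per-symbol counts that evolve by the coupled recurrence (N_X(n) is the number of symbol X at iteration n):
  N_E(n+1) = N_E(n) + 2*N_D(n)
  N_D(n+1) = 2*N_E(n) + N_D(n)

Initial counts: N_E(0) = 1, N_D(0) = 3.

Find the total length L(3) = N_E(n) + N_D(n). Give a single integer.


Step 0: N_E=1, N_D=3, L=4
Step 1: N_E=7, N_D=5, L=12
Step 2: N_E=17, N_D=19, L=36
Step 3: N_E=55, N_D=53, L=108

Answer: 108


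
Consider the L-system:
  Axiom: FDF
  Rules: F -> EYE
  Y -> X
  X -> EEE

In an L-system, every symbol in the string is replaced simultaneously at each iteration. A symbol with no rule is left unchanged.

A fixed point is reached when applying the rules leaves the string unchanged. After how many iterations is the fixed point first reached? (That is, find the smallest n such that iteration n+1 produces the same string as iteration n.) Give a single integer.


Answer: 3

Derivation:
Step 0: FDF
Step 1: EYEDEYE
Step 2: EXEDEXE
Step 3: EEEEEDEEEEE
Step 4: EEEEEDEEEEE  (unchanged — fixed point at step 3)


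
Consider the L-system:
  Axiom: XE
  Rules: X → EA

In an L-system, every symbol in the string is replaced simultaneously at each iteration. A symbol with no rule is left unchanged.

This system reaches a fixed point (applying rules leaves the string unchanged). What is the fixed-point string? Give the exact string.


Step 0: XE
Step 1: EAE
Step 2: EAE  (unchanged — fixed point at step 1)

Answer: EAE


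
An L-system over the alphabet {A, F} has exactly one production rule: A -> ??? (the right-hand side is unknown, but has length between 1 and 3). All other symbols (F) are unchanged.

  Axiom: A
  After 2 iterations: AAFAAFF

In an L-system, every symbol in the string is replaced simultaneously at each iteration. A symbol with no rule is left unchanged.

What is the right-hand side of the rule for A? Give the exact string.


Answer: AAF

Derivation:
Trying A -> AAF:
  Step 0: A
  Step 1: AAF
  Step 2: AAFAAFF
Matches the given result.


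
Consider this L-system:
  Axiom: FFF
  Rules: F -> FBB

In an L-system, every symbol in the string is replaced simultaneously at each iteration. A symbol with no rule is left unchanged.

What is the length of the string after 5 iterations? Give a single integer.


Answer: 33

Derivation:
Step 0: length = 3
Step 1: length = 9
Step 2: length = 15
Step 3: length = 21
Step 4: length = 27
Step 5: length = 33


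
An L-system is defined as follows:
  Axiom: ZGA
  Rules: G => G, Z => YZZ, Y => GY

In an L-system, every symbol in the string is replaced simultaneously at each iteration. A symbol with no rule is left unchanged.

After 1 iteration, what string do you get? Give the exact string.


Answer: YZZGA

Derivation:
Step 0: ZGA
Step 1: YZZGA


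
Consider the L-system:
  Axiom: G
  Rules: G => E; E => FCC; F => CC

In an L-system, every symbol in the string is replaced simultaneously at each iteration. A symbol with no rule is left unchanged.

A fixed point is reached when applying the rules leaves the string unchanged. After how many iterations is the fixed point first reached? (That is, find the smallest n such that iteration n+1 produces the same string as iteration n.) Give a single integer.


Step 0: G
Step 1: E
Step 2: FCC
Step 3: CCCC
Step 4: CCCC  (unchanged — fixed point at step 3)

Answer: 3


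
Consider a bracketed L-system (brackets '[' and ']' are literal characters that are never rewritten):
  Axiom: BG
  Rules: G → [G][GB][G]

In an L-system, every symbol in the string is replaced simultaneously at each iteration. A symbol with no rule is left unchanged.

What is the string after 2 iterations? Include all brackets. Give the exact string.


Answer: B[[G][GB][G]][[G][GB][G]B][[G][GB][G]]

Derivation:
Step 0: BG
Step 1: B[G][GB][G]
Step 2: B[[G][GB][G]][[G][GB][G]B][[G][GB][G]]


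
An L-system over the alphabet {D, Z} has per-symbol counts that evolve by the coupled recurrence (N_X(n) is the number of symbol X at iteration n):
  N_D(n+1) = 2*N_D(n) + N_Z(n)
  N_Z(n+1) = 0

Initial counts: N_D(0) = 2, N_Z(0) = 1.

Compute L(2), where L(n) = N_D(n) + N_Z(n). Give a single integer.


Answer: 10

Derivation:
Step 0: N_D=2, N_Z=1, L=3
Step 1: N_D=5, N_Z=0, L=5
Step 2: N_D=10, N_Z=0, L=10


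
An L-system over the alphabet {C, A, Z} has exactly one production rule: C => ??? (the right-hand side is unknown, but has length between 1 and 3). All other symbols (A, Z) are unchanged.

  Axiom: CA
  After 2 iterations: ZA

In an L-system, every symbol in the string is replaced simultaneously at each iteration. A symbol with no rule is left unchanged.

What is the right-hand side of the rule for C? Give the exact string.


Answer: Z

Derivation:
Trying C => Z:
  Step 0: CA
  Step 1: ZA
  Step 2: ZA
Matches the given result.


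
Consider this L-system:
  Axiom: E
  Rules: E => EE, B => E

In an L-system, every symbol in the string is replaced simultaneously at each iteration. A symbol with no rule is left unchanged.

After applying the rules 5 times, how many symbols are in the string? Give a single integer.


Step 0: length = 1
Step 1: length = 2
Step 2: length = 4
Step 3: length = 8
Step 4: length = 16
Step 5: length = 32

Answer: 32


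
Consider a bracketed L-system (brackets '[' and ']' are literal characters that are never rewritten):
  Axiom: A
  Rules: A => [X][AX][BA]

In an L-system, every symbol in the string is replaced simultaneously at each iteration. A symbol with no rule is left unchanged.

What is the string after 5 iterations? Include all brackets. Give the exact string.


Answer: [X][[X][[X][[X][[X][AX][BA]X][B[X][AX][BA]]X][B[X][[X][AX][BA]X][B[X][AX][BA]]]X][B[X][[X][[X][AX][BA]X][B[X][AX][BA]]X][B[X][[X][AX][BA]X][B[X][AX][BA]]]]X][B[X][[X][[X][[X][AX][BA]X][B[X][AX][BA]]X][B[X][[X][AX][BA]X][B[X][AX][BA]]]X][B[X][[X][[X][AX][BA]X][B[X][AX][BA]]X][B[X][[X][AX][BA]X][B[X][AX][BA]]]]]

Derivation:
Step 0: A
Step 1: [X][AX][BA]
Step 2: [X][[X][AX][BA]X][B[X][AX][BA]]
Step 3: [X][[X][[X][AX][BA]X][B[X][AX][BA]]X][B[X][[X][AX][BA]X][B[X][AX][BA]]]
Step 4: [X][[X][[X][[X][AX][BA]X][B[X][AX][BA]]X][B[X][[X][AX][BA]X][B[X][AX][BA]]]X][B[X][[X][[X][AX][BA]X][B[X][AX][BA]]X][B[X][[X][AX][BA]X][B[X][AX][BA]]]]
Step 5: [X][[X][[X][[X][[X][AX][BA]X][B[X][AX][BA]]X][B[X][[X][AX][BA]X][B[X][AX][BA]]]X][B[X][[X][[X][AX][BA]X][B[X][AX][BA]]X][B[X][[X][AX][BA]X][B[X][AX][BA]]]]X][B[X][[X][[X][[X][AX][BA]X][B[X][AX][BA]]X][B[X][[X][AX][BA]X][B[X][AX][BA]]]X][B[X][[X][[X][AX][BA]X][B[X][AX][BA]]X][B[X][[X][AX][BA]X][B[X][AX][BA]]]]]


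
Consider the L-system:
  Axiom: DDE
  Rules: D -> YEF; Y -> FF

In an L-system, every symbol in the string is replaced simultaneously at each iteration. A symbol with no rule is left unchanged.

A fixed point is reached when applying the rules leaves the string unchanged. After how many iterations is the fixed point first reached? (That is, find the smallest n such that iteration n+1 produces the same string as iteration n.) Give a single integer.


Step 0: DDE
Step 1: YEFYEFE
Step 2: FFEFFFEFE
Step 3: FFEFFFEFE  (unchanged — fixed point at step 2)

Answer: 2


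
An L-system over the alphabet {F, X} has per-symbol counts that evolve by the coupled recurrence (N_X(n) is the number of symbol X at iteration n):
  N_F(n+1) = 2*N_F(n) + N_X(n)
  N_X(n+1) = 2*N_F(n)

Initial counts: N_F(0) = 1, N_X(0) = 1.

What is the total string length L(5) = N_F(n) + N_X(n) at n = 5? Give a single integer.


Answer: 284

Derivation:
Step 0: N_F=1, N_X=1, L=2
Step 1: N_F=3, N_X=2, L=5
Step 2: N_F=8, N_X=6, L=14
Step 3: N_F=22, N_X=16, L=38
Step 4: N_F=60, N_X=44, L=104
Step 5: N_F=164, N_X=120, L=284


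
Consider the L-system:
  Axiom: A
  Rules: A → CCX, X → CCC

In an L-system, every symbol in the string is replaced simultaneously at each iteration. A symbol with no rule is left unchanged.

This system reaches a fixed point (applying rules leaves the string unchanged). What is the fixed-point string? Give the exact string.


Answer: CCCCC

Derivation:
Step 0: A
Step 1: CCX
Step 2: CCCCC
Step 3: CCCCC  (unchanged — fixed point at step 2)


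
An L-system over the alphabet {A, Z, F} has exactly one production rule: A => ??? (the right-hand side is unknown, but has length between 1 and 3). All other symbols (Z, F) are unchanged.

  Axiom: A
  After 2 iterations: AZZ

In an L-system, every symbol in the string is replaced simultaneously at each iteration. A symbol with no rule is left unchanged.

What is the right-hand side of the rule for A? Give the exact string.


Trying A => AZ:
  Step 0: A
  Step 1: AZ
  Step 2: AZZ
Matches the given result.

Answer: AZ


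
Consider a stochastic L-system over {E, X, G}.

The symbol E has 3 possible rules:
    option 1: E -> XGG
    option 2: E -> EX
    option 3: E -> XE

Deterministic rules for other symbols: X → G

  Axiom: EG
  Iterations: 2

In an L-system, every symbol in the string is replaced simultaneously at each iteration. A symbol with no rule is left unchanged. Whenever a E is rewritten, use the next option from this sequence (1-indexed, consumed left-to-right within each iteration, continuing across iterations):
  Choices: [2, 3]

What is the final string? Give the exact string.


Step 0: EG
Step 1: EXG  (used choices [2])
Step 2: XEGG  (used choices [3])

Answer: XEGG


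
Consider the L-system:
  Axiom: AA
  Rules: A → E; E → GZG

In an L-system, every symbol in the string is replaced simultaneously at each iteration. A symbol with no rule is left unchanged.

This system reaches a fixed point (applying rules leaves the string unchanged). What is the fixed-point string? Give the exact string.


Answer: GZGGZG

Derivation:
Step 0: AA
Step 1: EE
Step 2: GZGGZG
Step 3: GZGGZG  (unchanged — fixed point at step 2)


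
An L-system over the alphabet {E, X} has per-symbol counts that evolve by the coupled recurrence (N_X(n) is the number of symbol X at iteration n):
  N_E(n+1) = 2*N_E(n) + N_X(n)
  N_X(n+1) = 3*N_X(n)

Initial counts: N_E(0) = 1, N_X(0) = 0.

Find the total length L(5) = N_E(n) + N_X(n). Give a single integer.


Answer: 32

Derivation:
Step 0: N_E=1, N_X=0, L=1
Step 1: N_E=2, N_X=0, L=2
Step 2: N_E=4, N_X=0, L=4
Step 3: N_E=8, N_X=0, L=8
Step 4: N_E=16, N_X=0, L=16
Step 5: N_E=32, N_X=0, L=32


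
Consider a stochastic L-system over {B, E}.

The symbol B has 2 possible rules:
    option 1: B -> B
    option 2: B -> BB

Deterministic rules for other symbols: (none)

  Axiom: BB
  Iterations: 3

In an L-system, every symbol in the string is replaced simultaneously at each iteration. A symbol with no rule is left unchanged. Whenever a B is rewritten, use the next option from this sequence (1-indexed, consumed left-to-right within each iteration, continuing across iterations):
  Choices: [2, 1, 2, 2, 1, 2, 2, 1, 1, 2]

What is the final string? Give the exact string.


Answer: BBBBBBBB

Derivation:
Step 0: BB
Step 1: BBB  (used choices [2, 1])
Step 2: BBBBB  (used choices [2, 2, 1])
Step 3: BBBBBBBB  (used choices [2, 2, 1, 1, 2])


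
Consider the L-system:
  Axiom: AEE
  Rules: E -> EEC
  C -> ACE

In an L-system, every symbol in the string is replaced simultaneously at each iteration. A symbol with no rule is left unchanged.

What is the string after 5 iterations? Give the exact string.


Step 0: AEE
Step 1: AEECEEC
Step 2: AEECEECACEEECEECACE
Step 3: AEECEECACEEECEECACEAACEEECEECEECACEEECEECACEAACEEEC
Step 4: AEECEECACEEECEECACEAACEEECEECEECACEEECEECACEAACEEECAAACEEECEECEECACEEECEECACEEECEECACEAACEEECEECEECACEEECEECACEAACEEECAAACEEECEECEECACE
Step 5: AEECEECACEEECEECACEAACEEECEECEECACEEECEECACEAACEEECAAACEEECEECEECACEEECEECACEEECEECACEAACEEECEECEECACEEECEECACEAACEEECAAACEEECEECEECACEAAAACEEECEECEECACEEECEECACEEECEECACEAACEEECEECEECACEEECEECACEAACEEECEECEECACEEECEECACEAACEEECAAACEEECEECEECACEEECEECACEEECEECACEAACEEECEECEECACEEECEECACEAACEEECAAACEEECEECEECACEAAAACEEECEECEECACEEECEECACEEECEECACEAACEEEC

Answer: AEECEECACEEECEECACEAACEEECEECEECACEEECEECACEAACEEECAAACEEECEECEECACEEECEECACEEECEECACEAACEEECEECEECACEEECEECACEAACEEECAAACEEECEECEECACEAAAACEEECEECEECACEEECEECACEEECEECACEAACEEECEECEECACEEECEECACEAACEEECEECEECACEEECEECACEAACEEECAAACEEECEECEECACEEECEECACEEECEECACEAACEEECEECEECACEEECEECACEAACEEECAAACEEECEECEECACEAAAACEEECEECEECACEEECEECACEEECEECACEAACEEEC


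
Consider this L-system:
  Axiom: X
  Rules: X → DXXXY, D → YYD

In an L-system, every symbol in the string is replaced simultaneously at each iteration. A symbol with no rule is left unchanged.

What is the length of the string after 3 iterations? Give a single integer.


Answer: 63

Derivation:
Step 0: length = 1
Step 1: length = 5
Step 2: length = 19
Step 3: length = 63


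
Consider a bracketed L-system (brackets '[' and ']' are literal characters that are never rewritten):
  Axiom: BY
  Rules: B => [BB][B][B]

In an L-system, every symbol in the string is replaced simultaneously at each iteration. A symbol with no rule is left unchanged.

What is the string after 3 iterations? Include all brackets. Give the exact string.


Step 0: BY
Step 1: [BB][B][B]Y
Step 2: [[BB][B][B][BB][B][B]][[BB][B][B]][[BB][B][B]]Y
Step 3: [[[BB][B][B][BB][B][B]][[BB][B][B]][[BB][B][B]][[BB][B][B][BB][B][B]][[BB][B][B]][[BB][B][B]]][[[BB][B][B][BB][B][B]][[BB][B][B]][[BB][B][B]]][[[BB][B][B][BB][B][B]][[BB][B][B]][[BB][B][B]]]Y

Answer: [[[BB][B][B][BB][B][B]][[BB][B][B]][[BB][B][B]][[BB][B][B][BB][B][B]][[BB][B][B]][[BB][B][B]]][[[BB][B][B][BB][B][B]][[BB][B][B]][[BB][B][B]]][[[BB][B][B][BB][B][B]][[BB][B][B]][[BB][B][B]]]Y


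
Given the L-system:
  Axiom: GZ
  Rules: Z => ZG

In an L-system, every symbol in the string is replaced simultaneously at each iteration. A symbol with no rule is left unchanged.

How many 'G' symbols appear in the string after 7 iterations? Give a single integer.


Answer: 8

Derivation:
Step 0: GZ  (1 'G')
Step 1: GZG  (2 'G')
Step 2: GZGG  (3 'G')
Step 3: GZGGG  (4 'G')
Step 4: GZGGGG  (5 'G')
Step 5: GZGGGGG  (6 'G')
Step 6: GZGGGGGG  (7 'G')
Step 7: GZGGGGGGG  (8 'G')


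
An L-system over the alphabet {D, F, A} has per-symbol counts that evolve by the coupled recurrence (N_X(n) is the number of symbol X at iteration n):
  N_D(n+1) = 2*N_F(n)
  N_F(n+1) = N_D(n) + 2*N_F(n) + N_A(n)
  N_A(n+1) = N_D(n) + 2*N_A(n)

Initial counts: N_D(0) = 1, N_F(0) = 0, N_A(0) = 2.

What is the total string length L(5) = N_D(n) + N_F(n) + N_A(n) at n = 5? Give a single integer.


Step 0: N_D=1, N_F=0, N_A=2, L=3
Step 1: N_D=0, N_F=3, N_A=5, L=8
Step 2: N_D=6, N_F=11, N_A=10, L=27
Step 3: N_D=22, N_F=38, N_A=26, L=86
Step 4: N_D=76, N_F=124, N_A=74, L=274
Step 5: N_D=248, N_F=398, N_A=224, L=870

Answer: 870


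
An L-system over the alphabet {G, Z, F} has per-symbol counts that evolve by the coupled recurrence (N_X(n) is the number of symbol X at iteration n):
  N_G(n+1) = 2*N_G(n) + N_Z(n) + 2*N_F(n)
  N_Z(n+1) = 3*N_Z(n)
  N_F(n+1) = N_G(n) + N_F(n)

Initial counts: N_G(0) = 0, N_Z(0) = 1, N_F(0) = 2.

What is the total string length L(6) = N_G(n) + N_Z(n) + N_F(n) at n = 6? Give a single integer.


Step 0: N_G=0, N_Z=1, N_F=2, L=3
Step 1: N_G=5, N_Z=3, N_F=2, L=10
Step 2: N_G=17, N_Z=9, N_F=7, L=33
Step 3: N_G=57, N_Z=27, N_F=24, L=108
Step 4: N_G=189, N_Z=81, N_F=81, L=351
Step 5: N_G=621, N_Z=243, N_F=270, L=1134
Step 6: N_G=2025, N_Z=729, N_F=891, L=3645

Answer: 3645


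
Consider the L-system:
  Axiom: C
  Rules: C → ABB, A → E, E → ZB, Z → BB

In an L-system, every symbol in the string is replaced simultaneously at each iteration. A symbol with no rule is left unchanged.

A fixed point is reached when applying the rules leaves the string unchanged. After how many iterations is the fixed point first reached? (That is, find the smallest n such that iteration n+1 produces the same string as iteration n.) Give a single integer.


Answer: 4

Derivation:
Step 0: C
Step 1: ABB
Step 2: EBB
Step 3: ZBBB
Step 4: BBBBB
Step 5: BBBBB  (unchanged — fixed point at step 4)


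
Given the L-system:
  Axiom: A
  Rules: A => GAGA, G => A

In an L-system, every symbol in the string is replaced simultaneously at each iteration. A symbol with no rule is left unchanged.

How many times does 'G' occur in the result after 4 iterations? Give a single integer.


Answer: 32

Derivation:
Step 0: A  (0 'G')
Step 1: GAGA  (2 'G')
Step 2: AGAGAAGAGA  (4 'G')
Step 3: GAGAAGAGAAGAGAGAGAAGAGAAGAGA  (12 'G')
Step 4: AGAGAAGAGAGAGAAGAGAAGAGAGAGAAGAGAAGAGAAGAGAAGAGAGAGAAGAGAAGAGAGAGAAGAGAAGAGA  (32 'G')


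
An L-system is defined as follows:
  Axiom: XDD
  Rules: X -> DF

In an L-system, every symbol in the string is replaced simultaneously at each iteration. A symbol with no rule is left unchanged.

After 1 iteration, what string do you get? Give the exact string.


Answer: DFDD

Derivation:
Step 0: XDD
Step 1: DFDD


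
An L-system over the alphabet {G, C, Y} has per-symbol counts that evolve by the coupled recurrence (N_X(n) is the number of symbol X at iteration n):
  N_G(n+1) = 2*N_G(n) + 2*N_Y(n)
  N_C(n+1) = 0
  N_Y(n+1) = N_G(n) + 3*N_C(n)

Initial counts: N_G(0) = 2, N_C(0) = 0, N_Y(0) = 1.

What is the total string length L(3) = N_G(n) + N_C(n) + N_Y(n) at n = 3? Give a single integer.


Step 0: N_G=2, N_C=0, N_Y=1, L=3
Step 1: N_G=6, N_C=0, N_Y=2, L=8
Step 2: N_G=16, N_C=0, N_Y=6, L=22
Step 3: N_G=44, N_C=0, N_Y=16, L=60

Answer: 60


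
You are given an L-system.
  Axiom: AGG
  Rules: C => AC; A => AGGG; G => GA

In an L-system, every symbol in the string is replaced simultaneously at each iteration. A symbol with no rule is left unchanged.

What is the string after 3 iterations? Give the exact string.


Step 0: AGG
Step 1: AGGGGAGA
Step 2: AGGGGAGAGAGAAGGGGAAGGG
Step 3: AGGGGAGAGAGAAGGGGAAGGGGAAGGGGAAGGGAGGGGAGAGAGAAGGGAGGGGAGAGA

Answer: AGGGGAGAGAGAAGGGGAAGGGGAAGGGGAAGGGAGGGGAGAGAGAAGGGAGGGGAGAGA


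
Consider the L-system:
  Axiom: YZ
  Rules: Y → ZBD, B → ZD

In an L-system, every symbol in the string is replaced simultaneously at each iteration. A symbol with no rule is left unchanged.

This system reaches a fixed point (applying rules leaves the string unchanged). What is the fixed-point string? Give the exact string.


Step 0: YZ
Step 1: ZBDZ
Step 2: ZZDDZ
Step 3: ZZDDZ  (unchanged — fixed point at step 2)

Answer: ZZDDZ


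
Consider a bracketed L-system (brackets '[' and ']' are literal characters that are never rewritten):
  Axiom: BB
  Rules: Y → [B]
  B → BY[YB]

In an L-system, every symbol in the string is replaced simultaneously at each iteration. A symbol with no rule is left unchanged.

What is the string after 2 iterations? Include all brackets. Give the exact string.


Step 0: BB
Step 1: BY[YB]BY[YB]
Step 2: BY[YB][B][[B]BY[YB]]BY[YB][B][[B]BY[YB]]

Answer: BY[YB][B][[B]BY[YB]]BY[YB][B][[B]BY[YB]]


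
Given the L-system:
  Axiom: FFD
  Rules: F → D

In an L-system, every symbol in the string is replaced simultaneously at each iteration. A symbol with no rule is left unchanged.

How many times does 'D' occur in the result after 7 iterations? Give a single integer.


Answer: 3

Derivation:
Step 0: FFD  (1 'D')
Step 1: DDD  (3 'D')
Step 2: DDD  (3 'D')
Step 3: DDD  (3 'D')
Step 4: DDD  (3 'D')
Step 5: DDD  (3 'D')
Step 6: DDD  (3 'D')
Step 7: DDD  (3 'D')


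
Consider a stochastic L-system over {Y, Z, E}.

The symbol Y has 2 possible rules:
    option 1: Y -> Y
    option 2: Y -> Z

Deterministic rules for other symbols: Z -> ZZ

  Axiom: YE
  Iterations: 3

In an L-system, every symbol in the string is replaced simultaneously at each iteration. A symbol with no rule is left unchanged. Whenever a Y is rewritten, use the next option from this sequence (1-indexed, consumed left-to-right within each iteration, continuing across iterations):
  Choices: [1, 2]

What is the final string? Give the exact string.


Step 0: YE
Step 1: YE  (used choices [1])
Step 2: ZE  (used choices [2])
Step 3: ZZE  (used choices [])

Answer: ZZE


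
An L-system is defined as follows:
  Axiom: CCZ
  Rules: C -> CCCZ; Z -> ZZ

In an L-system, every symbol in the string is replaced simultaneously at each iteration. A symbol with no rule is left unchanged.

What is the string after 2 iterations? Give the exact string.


Step 0: CCZ
Step 1: CCCZCCCZZZ
Step 2: CCCZCCCZCCCZZZCCCZCCCZCCCZZZZZZZ

Answer: CCCZCCCZCCCZZZCCCZCCCZCCCZZZZZZZ


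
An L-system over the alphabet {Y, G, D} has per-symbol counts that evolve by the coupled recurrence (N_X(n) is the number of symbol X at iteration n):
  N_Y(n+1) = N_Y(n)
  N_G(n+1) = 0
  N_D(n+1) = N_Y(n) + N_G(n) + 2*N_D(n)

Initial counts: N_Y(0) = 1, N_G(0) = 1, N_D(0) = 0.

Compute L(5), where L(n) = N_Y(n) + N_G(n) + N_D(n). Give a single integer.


Step 0: N_Y=1, N_G=1, N_D=0, L=2
Step 1: N_Y=1, N_G=0, N_D=2, L=3
Step 2: N_Y=1, N_G=0, N_D=5, L=6
Step 3: N_Y=1, N_G=0, N_D=11, L=12
Step 4: N_Y=1, N_G=0, N_D=23, L=24
Step 5: N_Y=1, N_G=0, N_D=47, L=48

Answer: 48


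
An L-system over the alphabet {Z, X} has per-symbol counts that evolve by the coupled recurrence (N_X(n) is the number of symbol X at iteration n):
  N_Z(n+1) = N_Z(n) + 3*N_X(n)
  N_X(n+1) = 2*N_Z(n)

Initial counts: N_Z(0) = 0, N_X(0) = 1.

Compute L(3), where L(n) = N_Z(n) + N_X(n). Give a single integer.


Step 0: N_Z=0, N_X=1, L=1
Step 1: N_Z=3, N_X=0, L=3
Step 2: N_Z=3, N_X=6, L=9
Step 3: N_Z=21, N_X=6, L=27

Answer: 27


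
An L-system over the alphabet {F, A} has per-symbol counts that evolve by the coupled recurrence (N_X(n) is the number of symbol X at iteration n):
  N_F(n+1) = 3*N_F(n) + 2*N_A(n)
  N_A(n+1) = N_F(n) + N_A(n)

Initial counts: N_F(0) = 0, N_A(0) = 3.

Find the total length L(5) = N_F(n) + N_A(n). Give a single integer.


Answer: 1713

Derivation:
Step 0: N_F=0, N_A=3, L=3
Step 1: N_F=6, N_A=3, L=9
Step 2: N_F=24, N_A=9, L=33
Step 3: N_F=90, N_A=33, L=123
Step 4: N_F=336, N_A=123, L=459
Step 5: N_F=1254, N_A=459, L=1713


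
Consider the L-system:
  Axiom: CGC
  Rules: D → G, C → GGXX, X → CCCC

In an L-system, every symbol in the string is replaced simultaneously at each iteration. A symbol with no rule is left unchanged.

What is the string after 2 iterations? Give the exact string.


Step 0: CGC
Step 1: GGXXGGGXX
Step 2: GGCCCCCCCCGGGCCCCCCCC

Answer: GGCCCCCCCCGGGCCCCCCCC


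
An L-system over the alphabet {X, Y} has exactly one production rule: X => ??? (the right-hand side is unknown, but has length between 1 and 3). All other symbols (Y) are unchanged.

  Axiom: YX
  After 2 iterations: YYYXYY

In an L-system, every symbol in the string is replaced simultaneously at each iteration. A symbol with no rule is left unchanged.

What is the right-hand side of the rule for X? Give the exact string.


Trying X => YXY:
  Step 0: YX
  Step 1: YYXY
  Step 2: YYYXYY
Matches the given result.

Answer: YXY


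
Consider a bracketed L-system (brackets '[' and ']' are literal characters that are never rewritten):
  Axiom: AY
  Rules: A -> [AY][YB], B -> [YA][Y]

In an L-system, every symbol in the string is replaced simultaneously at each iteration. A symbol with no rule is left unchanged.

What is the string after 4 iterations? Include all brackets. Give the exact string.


Step 0: AY
Step 1: [AY][YB]Y
Step 2: [[AY][YB]Y][Y[YA][Y]]Y
Step 3: [[[AY][YB]Y][Y[YA][Y]]Y][Y[Y[AY][YB]][Y]]Y
Step 4: [[[[AY][YB]Y][Y[YA][Y]]Y][Y[Y[AY][YB]][Y]]Y][Y[Y[[AY][YB]Y][Y[YA][Y]]][Y]]Y

Answer: [[[[AY][YB]Y][Y[YA][Y]]Y][Y[Y[AY][YB]][Y]]Y][Y[Y[[AY][YB]Y][Y[YA][Y]]][Y]]Y


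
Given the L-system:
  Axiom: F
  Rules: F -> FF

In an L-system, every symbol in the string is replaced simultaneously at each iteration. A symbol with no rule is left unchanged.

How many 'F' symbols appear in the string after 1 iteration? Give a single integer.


Answer: 2

Derivation:
Step 0: F  (1 'F')
Step 1: FF  (2 'F')


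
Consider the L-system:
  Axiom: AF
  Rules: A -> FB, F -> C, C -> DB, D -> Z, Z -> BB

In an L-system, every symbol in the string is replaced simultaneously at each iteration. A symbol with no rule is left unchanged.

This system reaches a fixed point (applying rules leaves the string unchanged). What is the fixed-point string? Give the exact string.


Step 0: AF
Step 1: FBC
Step 2: CBDB
Step 3: DBBZB
Step 4: ZBBBBB
Step 5: BBBBBBB
Step 6: BBBBBBB  (unchanged — fixed point at step 5)

Answer: BBBBBBB


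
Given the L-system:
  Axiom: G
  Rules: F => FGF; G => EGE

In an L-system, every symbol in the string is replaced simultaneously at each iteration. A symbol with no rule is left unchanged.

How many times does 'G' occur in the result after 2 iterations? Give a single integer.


Step 0: G  (1 'G')
Step 1: EGE  (1 'G')
Step 2: EEGEE  (1 'G')

Answer: 1


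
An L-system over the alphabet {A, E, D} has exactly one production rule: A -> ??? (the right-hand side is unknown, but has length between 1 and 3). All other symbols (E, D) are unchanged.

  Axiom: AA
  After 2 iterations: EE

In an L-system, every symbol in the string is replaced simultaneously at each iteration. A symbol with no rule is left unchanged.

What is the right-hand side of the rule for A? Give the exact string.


Answer: E

Derivation:
Trying A -> E:
  Step 0: AA
  Step 1: EE
  Step 2: EE
Matches the given result.


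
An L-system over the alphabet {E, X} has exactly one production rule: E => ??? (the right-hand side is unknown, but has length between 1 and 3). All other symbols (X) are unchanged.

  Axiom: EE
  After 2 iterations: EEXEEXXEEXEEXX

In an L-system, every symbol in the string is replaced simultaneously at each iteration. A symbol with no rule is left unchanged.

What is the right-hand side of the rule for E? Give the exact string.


Trying E => EEX:
  Step 0: EE
  Step 1: EEXEEX
  Step 2: EEXEEXXEEXEEXX
Matches the given result.

Answer: EEX


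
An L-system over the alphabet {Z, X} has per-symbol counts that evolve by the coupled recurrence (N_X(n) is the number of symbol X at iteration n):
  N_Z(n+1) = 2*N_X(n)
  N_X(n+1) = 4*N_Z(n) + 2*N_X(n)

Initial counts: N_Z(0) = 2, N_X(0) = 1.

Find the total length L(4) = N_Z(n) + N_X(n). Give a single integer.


Step 0: N_Z=2, N_X=1, L=3
Step 1: N_Z=2, N_X=10, L=12
Step 2: N_Z=20, N_X=28, L=48
Step 3: N_Z=56, N_X=136, L=192
Step 4: N_Z=272, N_X=496, L=768

Answer: 768
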